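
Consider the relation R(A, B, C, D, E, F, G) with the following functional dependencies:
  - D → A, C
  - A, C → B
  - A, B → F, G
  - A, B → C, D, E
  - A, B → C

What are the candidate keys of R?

{D} is a candidate key since {D}⁺ = {A, B, C, D, E, F, G} covers every attribute.
{A, B} is a candidate key since {A, B}⁺ = {A, B, C, D, E, F, G} covers every attribute.
{A, C} is a candidate key since {A, C}⁺ = {A, B, C, D, E, F, G} covers every attribute.
These are minimal and exhaustive — every other superkey contains one of them.

{A, B}, {A, C}, {D}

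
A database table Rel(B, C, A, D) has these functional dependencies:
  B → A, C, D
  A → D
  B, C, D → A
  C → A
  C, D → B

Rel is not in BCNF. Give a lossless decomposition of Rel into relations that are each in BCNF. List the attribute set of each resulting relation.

{A, B, C}; {A, D}

Candidate keys of the original relation: {B}, {C}.
Within {A, B, C, D}: {A}⁺ ∩ {A, B, C, D} = {A, D}, not the whole set, so A → D violates BCNF; decompose into {A, D} and {A, B, C}.
{A, D} has no BCNF violation.
{A, B, C} has no BCNF violation.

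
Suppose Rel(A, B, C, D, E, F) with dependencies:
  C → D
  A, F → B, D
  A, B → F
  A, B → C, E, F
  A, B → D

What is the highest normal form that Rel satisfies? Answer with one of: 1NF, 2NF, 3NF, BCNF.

2NF

Candidate keys: {A, B}, {A, F}. Prime attributes: {A, B, F}.
C → D breaks BCNF: {C}⁺ = {C, D}, so {C} is not a superkey.
C → D has non-prime {D} on the right and a non-superkey on the left, so 3NF fails.
Checking every proper subset of each key, none determines a non-prime attribute — 2NF is satisfied.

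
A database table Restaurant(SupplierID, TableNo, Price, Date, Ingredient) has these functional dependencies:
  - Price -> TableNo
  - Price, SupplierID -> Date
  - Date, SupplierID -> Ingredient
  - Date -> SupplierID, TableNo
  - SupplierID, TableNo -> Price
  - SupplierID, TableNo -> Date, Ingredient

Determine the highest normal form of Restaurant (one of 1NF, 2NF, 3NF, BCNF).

3NF

Candidate keys: {Date}, {Price, SupplierID}, {SupplierID, TableNo}. Prime attributes: {Date, Price, SupplierID, TableNo}.
Price -> TableNo breaks BCNF: {Price}⁺ = {Price, TableNo}, so {Price} is not a superkey.
But every attribute on its right side ({TableNo}) is prime, and the same holds for every other non-superkey FD, so 3NF still holds.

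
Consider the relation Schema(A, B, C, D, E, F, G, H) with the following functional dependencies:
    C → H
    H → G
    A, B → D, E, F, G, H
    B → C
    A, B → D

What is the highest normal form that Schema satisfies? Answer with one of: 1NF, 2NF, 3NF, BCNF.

Candidate key: {A, B}. Prime attributes: {A, B}.
C → H breaks BCNF: {C}⁺ = {C, G, H}, so {C} is not a superkey.
C → H has non-prime {H} on the right and a non-superkey on the left, so 3NF fails.
The proper key subset {B} of {A, B} determines non-prime {C, G, H}, so the relation is not even in 2NF.

1NF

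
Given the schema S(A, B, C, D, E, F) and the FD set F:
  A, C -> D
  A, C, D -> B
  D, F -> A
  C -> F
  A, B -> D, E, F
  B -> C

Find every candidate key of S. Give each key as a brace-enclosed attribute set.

{A, B} is a candidate key since {A, B}⁺ = {A, B, C, D, E, F} covers every attribute.
{A, C} is a candidate key since {A, C}⁺ = {A, B, C, D, E, F} covers every attribute.
{B, D} is a candidate key since {B, D}⁺ = {A, B, C, D, E, F} covers every attribute.
{C, D} is a candidate key since {C, D}⁺ = {A, B, C, D, E, F} covers every attribute.
No proper subset of any of these is a key, and no other minimal superkey exists.

{A, B}, {A, C}, {B, D}, {C, D}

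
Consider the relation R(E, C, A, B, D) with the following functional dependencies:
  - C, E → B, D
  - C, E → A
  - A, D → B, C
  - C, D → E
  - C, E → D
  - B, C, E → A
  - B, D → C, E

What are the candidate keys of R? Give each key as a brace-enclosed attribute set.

{A, D}, {B, D}, {C, D}, {C, E}

{A, D} is a candidate key since {A, D}⁺ = {A, B, C, D, E} covers every attribute.
{B, D} is a candidate key since {B, D}⁺ = {A, B, C, D, E} covers every attribute.
{C, D} is a candidate key since {C, D}⁺ = {A, B, C, D, E} covers every attribute.
{C, E} is a candidate key since {C, E}⁺ = {A, B, C, D, E} covers every attribute.
No proper subset of any of these is a key, and no other minimal superkey exists.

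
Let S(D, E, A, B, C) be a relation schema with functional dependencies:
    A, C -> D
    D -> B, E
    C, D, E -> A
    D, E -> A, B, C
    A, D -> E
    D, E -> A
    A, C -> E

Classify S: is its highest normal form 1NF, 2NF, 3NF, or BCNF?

Candidate keys: {A, C}, {D}. Prime attributes: {A, C, D}.
Every FD has a superkey on the left, so the relation is in BCNF.

BCNF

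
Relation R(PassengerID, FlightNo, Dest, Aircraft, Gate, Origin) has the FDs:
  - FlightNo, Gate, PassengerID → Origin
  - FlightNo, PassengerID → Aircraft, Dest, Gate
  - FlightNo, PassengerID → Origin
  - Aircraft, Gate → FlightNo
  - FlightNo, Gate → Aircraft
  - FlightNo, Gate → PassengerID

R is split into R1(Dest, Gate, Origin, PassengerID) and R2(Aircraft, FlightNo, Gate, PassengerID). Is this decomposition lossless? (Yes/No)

The shared attributes are {Gate, PassengerID} and {Gate, PassengerID}⁺ = {Gate, PassengerID}.
Neither R1 nor R2 is contained in that closure, so the decomposition is lossy.

No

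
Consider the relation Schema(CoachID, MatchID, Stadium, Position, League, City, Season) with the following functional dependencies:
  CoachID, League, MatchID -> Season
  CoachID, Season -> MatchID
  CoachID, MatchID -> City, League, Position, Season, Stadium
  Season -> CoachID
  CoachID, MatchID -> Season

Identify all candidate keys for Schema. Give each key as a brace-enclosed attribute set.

{Season}⁺ = {City, CoachID, League, MatchID, Position, Season, Stadium}, which is every attribute, so {Season} is a candidate key.
{CoachID, MatchID}⁺ = {City, CoachID, League, MatchID, Position, Season, Stadium}, which is every attribute, so {CoachID, MatchID} is a candidate key.
These are minimal and exhaustive — every other superkey contains one of them.

{CoachID, MatchID}, {Season}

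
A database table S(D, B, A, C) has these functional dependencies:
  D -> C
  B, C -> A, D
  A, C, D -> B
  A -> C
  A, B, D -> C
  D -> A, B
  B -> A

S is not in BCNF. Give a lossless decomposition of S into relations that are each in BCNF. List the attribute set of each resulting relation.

{A, B, D}; {A, C}

Candidate keys of the original relation: {B}, {D}.
Within {A, B, C, D}: {A}⁺ ∩ {A, B, C, D} = {A, C}, not the whole set, so A -> C violates BCNF; decompose into {A, C} and {A, B, D}.
{A, C} has no BCNF violation.
{A, B, D} has no BCNF violation.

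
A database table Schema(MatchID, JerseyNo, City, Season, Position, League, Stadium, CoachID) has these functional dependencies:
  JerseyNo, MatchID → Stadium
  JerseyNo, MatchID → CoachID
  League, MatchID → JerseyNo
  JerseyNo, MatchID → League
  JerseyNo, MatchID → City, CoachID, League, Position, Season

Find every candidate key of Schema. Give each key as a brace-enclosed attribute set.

Attributes never on any right-hand side: {MatchID} — every candidate key must contain it.
{JerseyNo, MatchID} is a candidate key since {JerseyNo, MatchID}⁺ = {City, CoachID, JerseyNo, League, MatchID, Position, Season, Stadium} covers every attribute.
{League, MatchID} is a candidate key since {League, MatchID}⁺ = {City, CoachID, JerseyNo, League, MatchID, Position, Season, Stadium} covers every attribute.
These are minimal and exhaustive — every other superkey contains one of them.

{JerseyNo, MatchID}, {League, MatchID}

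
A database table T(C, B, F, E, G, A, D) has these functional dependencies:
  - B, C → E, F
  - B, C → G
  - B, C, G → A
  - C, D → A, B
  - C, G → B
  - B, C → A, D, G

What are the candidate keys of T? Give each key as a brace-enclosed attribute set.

{C} never appears on the right of any FD, so every key must include it.
Closure of {B, C} is {A, B, C, D, E, F, G}, the whole schema; {B, C} is a candidate key.
Closure of {C, D} is {A, B, C, D, E, F, G}, the whole schema; {C, D} is a candidate key.
Closure of {C, G} is {A, B, C, D, E, F, G}, the whole schema; {C, G} is a candidate key.
These are minimal and exhaustive — every other superkey contains one of them.

{B, C}, {C, D}, {C, G}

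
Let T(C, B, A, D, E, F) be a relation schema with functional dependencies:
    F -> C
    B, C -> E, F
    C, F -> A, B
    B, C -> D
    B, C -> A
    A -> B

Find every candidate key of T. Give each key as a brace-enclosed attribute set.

{A, C}, {B, C}, {F}

Closure of {F} is {A, B, C, D, E, F}, the whole schema; {F} is a candidate key.
Closure of {A, C} is {A, B, C, D, E, F}, the whole schema; {A, C} is a candidate key.
Closure of {B, C} is {A, B, C, D, E, F}, the whole schema; {B, C} is a candidate key.
These are minimal and exhaustive — every other superkey contains one of them.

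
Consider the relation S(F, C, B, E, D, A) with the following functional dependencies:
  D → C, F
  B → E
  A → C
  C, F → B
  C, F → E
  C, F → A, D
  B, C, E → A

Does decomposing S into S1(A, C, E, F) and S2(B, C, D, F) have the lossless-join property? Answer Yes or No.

Yes

Common attributes: {C, F}; their closure is {A, B, C, D, E, F}.
S1 is contained in that closure, so S1 ∩ S2 → S1 holds and the join is lossless.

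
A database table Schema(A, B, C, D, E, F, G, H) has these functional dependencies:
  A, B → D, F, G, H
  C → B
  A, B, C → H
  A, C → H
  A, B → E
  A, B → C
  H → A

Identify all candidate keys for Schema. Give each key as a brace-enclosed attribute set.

{A, B} is a candidate key since {A, B}⁺ = {A, B, C, D, E, F, G, H} covers every attribute.
{A, C} is a candidate key since {A, C}⁺ = {A, B, C, D, E, F, G, H} covers every attribute.
{B, H} is a candidate key since {B, H}⁺ = {A, B, C, D, E, F, G, H} covers every attribute.
{C, H} is a candidate key since {C, H}⁺ = {A, B, C, D, E, F, G, H} covers every attribute.
Any other superkey properly contains one of these, so there are no further candidate keys.

{A, B}, {A, C}, {B, H}, {C, H}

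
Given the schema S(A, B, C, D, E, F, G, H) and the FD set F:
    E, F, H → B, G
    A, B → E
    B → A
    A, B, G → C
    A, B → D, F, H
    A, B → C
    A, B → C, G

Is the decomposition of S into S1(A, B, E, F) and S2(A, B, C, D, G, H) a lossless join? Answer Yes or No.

The shared attributes are {A, B} and {A, B}⁺ = {A, B, C, D, E, F, G, H}.
Since S1 ⊆ {A, B, C, D, E, F, G, H}, the intersection is a superkey of S1; the decomposition is lossless.

Yes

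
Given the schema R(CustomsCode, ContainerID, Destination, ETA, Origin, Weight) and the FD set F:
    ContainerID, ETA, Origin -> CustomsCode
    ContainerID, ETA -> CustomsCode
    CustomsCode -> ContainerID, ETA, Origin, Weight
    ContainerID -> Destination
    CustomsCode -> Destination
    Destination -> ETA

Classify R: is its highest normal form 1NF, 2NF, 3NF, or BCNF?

2NF

Candidate keys: {ContainerID}, {CustomsCode}. Prime attributes: {ContainerID, CustomsCode}.
Destination -> ETA: {Destination}⁺ = {Destination, ETA}, which is not all of the attributes, so the left side is not a superkey — BCNF is violated.
Destination -> ETA has non-prime {ETA} on the right and a non-superkey on the left, so 3NF fails.
All keys have size 1, which rules out partial dependencies — 2NF is satisfied.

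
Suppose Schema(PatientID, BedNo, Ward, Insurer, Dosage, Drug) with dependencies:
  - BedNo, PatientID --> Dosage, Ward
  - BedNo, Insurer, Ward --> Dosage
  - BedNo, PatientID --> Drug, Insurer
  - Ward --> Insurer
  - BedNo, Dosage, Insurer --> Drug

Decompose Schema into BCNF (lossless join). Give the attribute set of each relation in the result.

{BedNo, Dosage, Drug, Ward}; {BedNo, PatientID, Ward}; {Insurer, Ward}

Candidate key of the original relation: {BedNo, PatientID}.
Within {BedNo, Dosage, Drug, Insurer, PatientID, Ward}: {BedNo, Insurer, Ward}⁺ ∩ {BedNo, Dosage, Drug, Insurer, PatientID, Ward} = {BedNo, Dosage, Drug, Insurer, Ward}, not the whole set, so BedNo, Insurer, Ward --> Dosage, Drug violates BCNF; decompose into {BedNo, Dosage, Drug, Insurer, Ward} and {BedNo, Insurer, PatientID, Ward}.
Within {BedNo, Dosage, Drug, Insurer, Ward}: {Ward}⁺ ∩ {BedNo, Dosage, Drug, Insurer, Ward} = {Insurer, Ward}, not the whole set, so Ward --> Insurer violates BCNF; decompose into {Insurer, Ward} and {BedNo, Dosage, Drug, Ward}.
{Insurer, Ward}: every determinant is a superkey — BCNF.
{BedNo, Dosage, Drug, Ward}: every determinant is a superkey — BCNF.
Within {BedNo, Insurer, PatientID, Ward}: {Ward}⁺ ∩ {BedNo, Insurer, PatientID, Ward} = {Insurer, Ward}, not the whole set, so Ward --> Insurer violates BCNF; decompose into {Insurer, Ward} and {BedNo, PatientID, Ward}.
{Insurer, Ward}: every determinant is a superkey — BCNF.
{BedNo, PatientID, Ward}: every determinant is a superkey — BCNF.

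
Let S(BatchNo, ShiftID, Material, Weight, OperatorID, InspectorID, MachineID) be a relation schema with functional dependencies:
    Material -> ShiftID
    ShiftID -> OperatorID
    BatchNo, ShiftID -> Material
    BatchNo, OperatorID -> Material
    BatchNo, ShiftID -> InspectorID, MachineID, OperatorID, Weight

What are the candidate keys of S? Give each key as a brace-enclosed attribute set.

{BatchNo} never appears on the right of any FD, so every key must include it.
{BatchNo, Material} is a candidate key since {BatchNo, Material}⁺ = {BatchNo, InspectorID, MachineID, Material, OperatorID, ShiftID, Weight} covers every attribute.
{BatchNo, OperatorID} is a candidate key since {BatchNo, OperatorID}⁺ = {BatchNo, InspectorID, MachineID, Material, OperatorID, ShiftID, Weight} covers every attribute.
{BatchNo, ShiftID} is a candidate key since {BatchNo, ShiftID}⁺ = {BatchNo, InspectorID, MachineID, Material, OperatorID, ShiftID, Weight} covers every attribute.
These are minimal and exhaustive — every other superkey contains one of them.

{BatchNo, Material}, {BatchNo, OperatorID}, {BatchNo, ShiftID}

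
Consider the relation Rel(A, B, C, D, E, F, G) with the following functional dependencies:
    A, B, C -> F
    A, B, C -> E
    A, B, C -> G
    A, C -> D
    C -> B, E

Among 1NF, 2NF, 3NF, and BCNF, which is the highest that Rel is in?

1NF

Candidate key: {A, C}. Prime attributes: {A, C}.
C -> B, E breaks BCNF: {C}⁺ = {B, C, E}, so {C} is not a superkey.
Because {B, E} are non-prime and the left side of C -> B, E is not a superkey, the relation is not in 3NF.
The proper key subset {C} of {A, C} determines non-prime {B, E}, so the relation is not even in 2NF.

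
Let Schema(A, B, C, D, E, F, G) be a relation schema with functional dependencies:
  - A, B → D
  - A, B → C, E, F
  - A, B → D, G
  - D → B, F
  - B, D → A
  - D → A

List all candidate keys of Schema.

{A, B}, {D}

Closure of {D} is {A, B, C, D, E, F, G}, the whole schema; {D} is a candidate key.
Closure of {A, B} is {A, B, C, D, E, F, G}, the whole schema; {A, B} is a candidate key.
These are minimal and exhaustive — every other superkey contains one of them.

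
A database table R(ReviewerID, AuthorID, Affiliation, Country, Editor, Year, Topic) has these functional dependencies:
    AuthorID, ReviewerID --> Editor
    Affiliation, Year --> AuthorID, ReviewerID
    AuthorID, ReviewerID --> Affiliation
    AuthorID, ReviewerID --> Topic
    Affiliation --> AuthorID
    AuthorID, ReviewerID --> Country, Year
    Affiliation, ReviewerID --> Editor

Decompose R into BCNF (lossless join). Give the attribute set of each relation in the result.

{Affiliation, AuthorID}; {Affiliation, Country, Editor, ReviewerID, Topic, Year}

Candidate keys of the original relation: {Affiliation, ReviewerID}, {Affiliation, Year}, {AuthorID, ReviewerID}.
In {Affiliation, AuthorID, Country, Editor, ReviewerID, Topic, Year}, {Affiliation} is not a superkey ({Affiliation}⁺ restricted to this set is {Affiliation, AuthorID}), so split on Affiliation --> AuthorID into {Affiliation, AuthorID} and {Affiliation, Country, Editor, ReviewerID, Topic, Year}.
{Affiliation, AuthorID} has no BCNF violation.
{Affiliation, Country, Editor, ReviewerID, Topic, Year} has no BCNF violation.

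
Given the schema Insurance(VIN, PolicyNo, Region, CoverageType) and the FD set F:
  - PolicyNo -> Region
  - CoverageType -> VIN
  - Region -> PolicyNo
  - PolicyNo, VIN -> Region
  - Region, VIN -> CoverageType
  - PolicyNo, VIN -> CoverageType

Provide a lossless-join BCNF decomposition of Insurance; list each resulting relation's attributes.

Candidate keys of the original relation: {CoverageType, PolicyNo}, {CoverageType, Region}, {PolicyNo, VIN}, {Region, VIN}.
In {CoverageType, PolicyNo, Region, VIN}, {PolicyNo} is not a superkey ({PolicyNo}⁺ restricted to this set is {PolicyNo, Region}), so split on PolicyNo -> Region into {PolicyNo, Region} and {CoverageType, PolicyNo, VIN}.
{PolicyNo, Region} has no BCNF violation.
In {CoverageType, PolicyNo, VIN}, {CoverageType} is not a superkey ({CoverageType}⁺ restricted to this set is {CoverageType, VIN}), so split on CoverageType -> VIN into {CoverageType, VIN} and {CoverageType, PolicyNo}.
{CoverageType, VIN} has no BCNF violation.
{CoverageType, PolicyNo} has no BCNF violation.

{CoverageType, PolicyNo}; {CoverageType, VIN}; {PolicyNo, Region}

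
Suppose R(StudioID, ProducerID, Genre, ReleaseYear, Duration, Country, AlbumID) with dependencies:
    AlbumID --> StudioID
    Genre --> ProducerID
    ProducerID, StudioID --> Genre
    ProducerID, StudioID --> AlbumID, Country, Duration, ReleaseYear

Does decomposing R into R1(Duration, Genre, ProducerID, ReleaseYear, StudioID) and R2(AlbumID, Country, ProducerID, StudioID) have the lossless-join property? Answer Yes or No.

The shared attributes are {ProducerID, StudioID} and {ProducerID, StudioID}⁺ = {AlbumID, Country, Duration, Genre, ProducerID, ReleaseYear, StudioID}.
R1 is contained in that closure, so R1 ∩ R2 --> R1 holds and the join is lossless.

Yes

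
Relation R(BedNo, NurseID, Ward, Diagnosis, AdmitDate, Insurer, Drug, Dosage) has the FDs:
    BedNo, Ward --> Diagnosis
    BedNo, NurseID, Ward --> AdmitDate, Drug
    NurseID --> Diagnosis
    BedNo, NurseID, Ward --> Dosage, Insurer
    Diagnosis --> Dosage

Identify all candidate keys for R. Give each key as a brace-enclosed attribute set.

No FD produces {BedNo, NurseID, Ward}, so they must be in every candidate key.
{BedNo, NurseID, Ward} is a candidate key since {BedNo, NurseID, Ward}⁺ = {AdmitDate, BedNo, Diagnosis, Dosage, Drug, Insurer, NurseID, Ward} covers every attribute.
No smaller or unrelated set reaches every attribute, so there are no other keys.

{BedNo, NurseID, Ward}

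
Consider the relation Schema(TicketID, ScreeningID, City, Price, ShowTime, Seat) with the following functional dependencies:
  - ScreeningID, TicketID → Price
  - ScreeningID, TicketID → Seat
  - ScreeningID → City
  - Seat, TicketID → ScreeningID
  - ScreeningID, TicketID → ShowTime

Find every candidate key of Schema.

{TicketID} never appears on the right of any FD, so every key must include it.
Closure of {ScreeningID, TicketID} is {City, Price, ScreeningID, Seat, ShowTime, TicketID}, the whole schema; {ScreeningID, TicketID} is a candidate key.
Closure of {Seat, TicketID} is {City, Price, ScreeningID, Seat, ShowTime, TicketID}, the whole schema; {Seat, TicketID} is a candidate key.
Any other superkey properly contains one of these, so there are no further candidate keys.

{ScreeningID, TicketID}, {Seat, TicketID}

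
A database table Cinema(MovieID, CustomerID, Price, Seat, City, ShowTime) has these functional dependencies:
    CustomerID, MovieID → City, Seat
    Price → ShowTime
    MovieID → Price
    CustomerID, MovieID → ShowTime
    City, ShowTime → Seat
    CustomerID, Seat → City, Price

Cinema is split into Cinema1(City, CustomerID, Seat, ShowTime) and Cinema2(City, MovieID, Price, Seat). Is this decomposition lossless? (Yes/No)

Cinema1 ∩ Cinema2 = {City, Seat}; its closure under F is {City, Seat}.
The closure covers neither Cinema1 nor Cinema2 entirely; the join is not lossless.

No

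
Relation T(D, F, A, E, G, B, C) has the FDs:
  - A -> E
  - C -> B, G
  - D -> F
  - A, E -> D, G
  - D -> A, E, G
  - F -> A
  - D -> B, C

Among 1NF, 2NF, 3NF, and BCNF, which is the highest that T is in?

2NF

Candidate keys: {A}, {D}, {F}. Prime attributes: {A, D, F}.
For C -> B, G we have {C}⁺ = {B, C, G}; {C} is not a superkey, so BCNF fails.
C -> B, G determines the non-prime attributes {B, G} from a non-superkey — 3NF is violated.
With only single-attribute keys there can be no partial dependency, so 2NF holds.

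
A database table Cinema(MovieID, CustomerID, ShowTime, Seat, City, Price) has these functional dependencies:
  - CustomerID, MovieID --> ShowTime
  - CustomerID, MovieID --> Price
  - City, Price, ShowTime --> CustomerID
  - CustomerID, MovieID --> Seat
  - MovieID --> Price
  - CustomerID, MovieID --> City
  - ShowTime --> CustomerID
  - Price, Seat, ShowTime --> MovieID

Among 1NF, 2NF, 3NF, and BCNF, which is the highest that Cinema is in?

3NF

Candidate keys: {CustomerID, MovieID}, {MovieID, ShowTime}, {Price, Seat, ShowTime}. Prime attributes: {CustomerID, MovieID, Price, Seat, ShowTime}.
For City, Price, ShowTime --> CustomerID we have {City, Price, ShowTime}⁺ = {City, CustomerID, Price, ShowTime}; {City, Price, ShowTime} is not a superkey, so BCNF fails.
Its right-hand attributes {CustomerID} are all prime, as are those of every other non-superkey FD — the relation is in 3NF.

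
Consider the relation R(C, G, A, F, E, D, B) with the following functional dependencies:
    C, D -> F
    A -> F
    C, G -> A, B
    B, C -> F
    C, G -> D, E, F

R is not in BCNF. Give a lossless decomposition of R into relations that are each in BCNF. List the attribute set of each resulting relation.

{A, B, C, D, E, G}; {C, D, F}

Candidate key of the original relation: {C, G}.
In {A, B, C, D, E, F, G}, {C, D} is not a superkey ({C, D}⁺ restricted to this set is {C, D, F}), so split on C, D -> F into {C, D, F} and {A, B, C, D, E, G}.
{C, D, F}: every determinant is a superkey — BCNF.
{A, B, C, D, E, G}: every determinant is a superkey — BCNF.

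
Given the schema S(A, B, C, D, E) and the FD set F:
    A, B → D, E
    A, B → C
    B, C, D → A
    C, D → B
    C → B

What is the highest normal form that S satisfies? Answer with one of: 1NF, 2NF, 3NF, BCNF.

Candidate keys: {A, B}, {A, C}, {C, D}. Prime attributes: {A, B, C, D}.
For C → B we have {C}⁺ = {B, C}; {C} is not a superkey, so BCNF fails.
Its right-hand attributes {B} are all prime, as are those of every other non-superkey FD — the relation is in 3NF.

3NF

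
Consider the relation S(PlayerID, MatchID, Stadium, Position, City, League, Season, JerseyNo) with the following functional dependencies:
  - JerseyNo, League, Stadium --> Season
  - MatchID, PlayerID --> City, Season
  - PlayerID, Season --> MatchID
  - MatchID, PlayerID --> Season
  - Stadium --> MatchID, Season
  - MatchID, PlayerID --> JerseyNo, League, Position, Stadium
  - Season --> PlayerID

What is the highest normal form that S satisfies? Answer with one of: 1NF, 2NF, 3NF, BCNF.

BCNF

Candidate keys: {MatchID, PlayerID}, {Season}, {Stadium}. Prime attributes: {MatchID, PlayerID, Season, Stadium}.
Each dependency's left side is a superkey — BCNF holds.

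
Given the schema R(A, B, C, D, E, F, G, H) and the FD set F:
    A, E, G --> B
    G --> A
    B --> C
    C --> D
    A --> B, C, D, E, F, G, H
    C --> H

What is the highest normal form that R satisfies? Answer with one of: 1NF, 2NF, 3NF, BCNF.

Candidate keys: {A}, {G}. Prime attributes: {A, G}.
For B --> C we have {B}⁺ = {B, C, D, H}; {B} is not a superkey, so BCNF fails.
B --> C has non-prime {C} on the right and a non-superkey on the left, so 3NF fails.
With only single-attribute keys there can be no partial dependency, so 2NF holds.

2NF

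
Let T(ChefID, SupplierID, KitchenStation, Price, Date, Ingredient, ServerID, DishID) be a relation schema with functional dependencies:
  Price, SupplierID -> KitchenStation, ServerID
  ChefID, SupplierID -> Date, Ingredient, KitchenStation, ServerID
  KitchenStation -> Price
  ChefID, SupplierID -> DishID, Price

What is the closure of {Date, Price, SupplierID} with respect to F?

Start with {Date, Price, SupplierID}.
Price, SupplierID -> KitchenStation, ServerID applies; add {KitchenStation, ServerID} → now {Date, KitchenStation, Price, ServerID, SupplierID}.
No further FD applies.

{Date, KitchenStation, Price, ServerID, SupplierID}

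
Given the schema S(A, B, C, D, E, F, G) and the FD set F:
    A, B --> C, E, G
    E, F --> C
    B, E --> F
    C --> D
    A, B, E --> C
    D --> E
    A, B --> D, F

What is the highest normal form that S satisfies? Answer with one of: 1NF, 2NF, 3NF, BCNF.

2NF

Candidate key: {A, B}. Prime attributes: {A, B}.
For E, F --> C we have {E, F}⁺ = {C, D, E, F}; {E, F} is not a superkey, so BCNF fails.
E, F --> C determines the non-prime attribute {C} from a non-superkey — 3NF is violated.
Checking every proper subset of each key, none determines a non-prime attribute — 2NF is satisfied.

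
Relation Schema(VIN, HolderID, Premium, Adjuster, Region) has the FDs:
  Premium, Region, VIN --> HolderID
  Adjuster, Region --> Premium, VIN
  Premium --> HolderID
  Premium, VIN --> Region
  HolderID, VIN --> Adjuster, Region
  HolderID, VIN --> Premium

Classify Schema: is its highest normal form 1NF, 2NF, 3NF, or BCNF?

3NF

Candidate keys: {Adjuster, Region}, {HolderID, VIN}, {Premium, VIN}. Prime attributes: {Adjuster, HolderID, Premium, Region, VIN}.
For Premium --> HolderID we have {Premium}⁺ = {HolderID, Premium}; {Premium} is not a superkey, so BCNF fails.
But every attribute on its right side ({HolderID}) is prime, and the same holds for every other non-superkey FD, so 3NF still holds.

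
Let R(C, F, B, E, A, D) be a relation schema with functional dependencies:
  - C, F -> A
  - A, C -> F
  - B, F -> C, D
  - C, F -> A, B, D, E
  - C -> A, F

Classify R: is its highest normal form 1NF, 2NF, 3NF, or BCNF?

Candidate keys: {B, F}, {C}. Prime attributes: {B, C, F}.
Every FD has a superkey on the left, so the relation is in BCNF.

BCNF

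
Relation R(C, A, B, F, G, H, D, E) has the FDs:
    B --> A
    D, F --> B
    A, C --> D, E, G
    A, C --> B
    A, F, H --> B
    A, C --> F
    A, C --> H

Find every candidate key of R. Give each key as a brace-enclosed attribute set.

{C} never appears on the right of any FD, so every key must include it.
{A, C} is a candidate key since {A, C}⁺ = {A, B, C, D, E, F, G, H} covers every attribute.
{B, C} is a candidate key since {B, C}⁺ = {A, B, C, D, E, F, G, H} covers every attribute.
{C, D, F} is a candidate key since {C, D, F}⁺ = {A, B, C, D, E, F, G, H} covers every attribute.
Any other superkey properly contains one of these, so there are no further candidate keys.

{A, C}, {B, C}, {C, D, F}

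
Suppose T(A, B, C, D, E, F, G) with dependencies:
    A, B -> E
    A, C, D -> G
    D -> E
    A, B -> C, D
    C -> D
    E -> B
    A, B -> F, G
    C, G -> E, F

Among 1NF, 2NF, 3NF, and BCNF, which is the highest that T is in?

2NF

Candidate keys: {A, B}, {A, C}, {A, D}, {A, E}. Prime attributes: {A, B, C, D, E}.
For D -> E we have {D}⁺ = {B, D, E}; {D} is not a superkey, so BCNF fails.
Because {F} is non-prime and the left side of C, G -> E, F is not a superkey, the relation is not in 3NF.
No proper subset of a key has a non-prime attribute in its closure, so there is no partial dependency; 2NF holds.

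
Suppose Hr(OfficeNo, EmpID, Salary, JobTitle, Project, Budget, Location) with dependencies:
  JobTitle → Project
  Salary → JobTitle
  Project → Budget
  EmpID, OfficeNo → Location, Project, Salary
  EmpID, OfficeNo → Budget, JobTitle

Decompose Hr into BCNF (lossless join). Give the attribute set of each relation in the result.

{Budget, Project}; {EmpID, Location, OfficeNo, Salary}; {JobTitle, Project}; {JobTitle, Salary}

Candidate key of the original relation: {EmpID, OfficeNo}.
{Budget, EmpID, JobTitle, Location, OfficeNo, Project, Salary}: {JobTitle} determines {Budget, JobTitle, Project} here but is not a superkey — split on JobTitle → Budget, Project, giving {Budget, JobTitle, Project} and {EmpID, JobTitle, Location, OfficeNo, Salary}.
{Budget, JobTitle, Project}: {Project} determines {Budget, Project} here but is not a superkey — split on Project → Budget, giving {Budget, Project} and {JobTitle, Project}.
{Budget, Project} has no BCNF violation.
{JobTitle, Project} has no BCNF violation.
{EmpID, JobTitle, Location, OfficeNo, Salary}: {Salary} determines {JobTitle, Salary} here but is not a superkey — split on Salary → JobTitle, giving {JobTitle, Salary} and {EmpID, Location, OfficeNo, Salary}.
{JobTitle, Salary} has no BCNF violation.
{EmpID, Location, OfficeNo, Salary} has no BCNF violation.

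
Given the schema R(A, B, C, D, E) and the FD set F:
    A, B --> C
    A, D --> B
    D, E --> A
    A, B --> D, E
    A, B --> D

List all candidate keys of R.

{A, B}⁺ = {A, B, C, D, E}, which is every attribute, so {A, B} is a candidate key.
{A, D}⁺ = {A, B, C, D, E}, which is every attribute, so {A, D} is a candidate key.
{D, E}⁺ = {A, B, C, D, E}, which is every attribute, so {D, E} is a candidate key.
These are minimal and exhaustive — every other superkey contains one of them.

{A, B}, {A, D}, {D, E}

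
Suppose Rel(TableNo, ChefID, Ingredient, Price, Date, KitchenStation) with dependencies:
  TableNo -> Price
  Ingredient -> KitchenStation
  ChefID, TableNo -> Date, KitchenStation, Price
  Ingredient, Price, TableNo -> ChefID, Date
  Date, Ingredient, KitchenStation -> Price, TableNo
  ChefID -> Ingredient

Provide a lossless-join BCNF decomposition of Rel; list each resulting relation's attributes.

Candidate keys of the original relation: {ChefID, Date}, {ChefID, TableNo}, {Date, Ingredient}, {Ingredient, TableNo}.
{ChefID, Date, Ingredient, KitchenStation, Price, TableNo}: {TableNo} determines {Price, TableNo} here but is not a superkey — split on TableNo -> Price, giving {Price, TableNo} and {ChefID, Date, Ingredient, KitchenStation, TableNo}.
{Price, TableNo}: every determinant is a superkey — BCNF.
{ChefID, Date, Ingredient, KitchenStation, TableNo}: {Ingredient} determines {Ingredient, KitchenStation} here but is not a superkey — split on Ingredient -> KitchenStation, giving {Ingredient, KitchenStation} and {ChefID, Date, Ingredient, TableNo}.
{Ingredient, KitchenStation}: every determinant is a superkey — BCNF.
{ChefID, Date, Ingredient, TableNo}: {ChefID} determines {ChefID, Ingredient} here but is not a superkey — split on ChefID -> Ingredient, giving {ChefID, Ingredient} and {ChefID, Date, TableNo}.
{ChefID, Ingredient}: every determinant is a superkey — BCNF.
{ChefID, Date, TableNo}: every determinant is a superkey — BCNF.

{ChefID, Date, TableNo}; {ChefID, Ingredient}; {Ingredient, KitchenStation}; {Price, TableNo}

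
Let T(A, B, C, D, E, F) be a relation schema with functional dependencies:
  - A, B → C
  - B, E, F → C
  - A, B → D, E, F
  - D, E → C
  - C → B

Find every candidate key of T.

{A, B}, {A, C}, {A, D, E}

No FD produces {A}, so it must be in every candidate key.
{A, B} is a candidate key since {A, B}⁺ = {A, B, C, D, E, F} covers every attribute.
{A, C} is a candidate key since {A, C}⁺ = {A, B, C, D, E, F} covers every attribute.
{A, D, E} is a candidate key since {A, D, E}⁺ = {A, B, C, D, E, F} covers every attribute.
Any other superkey properly contains one of these, so there are no further candidate keys.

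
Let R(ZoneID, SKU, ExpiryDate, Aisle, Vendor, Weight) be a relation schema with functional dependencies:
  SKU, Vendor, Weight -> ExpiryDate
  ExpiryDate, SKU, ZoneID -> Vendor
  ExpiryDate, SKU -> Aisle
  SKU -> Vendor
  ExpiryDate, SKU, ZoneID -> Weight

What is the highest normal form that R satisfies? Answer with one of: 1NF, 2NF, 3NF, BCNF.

Candidate keys: {ExpiryDate, SKU, ZoneID}, {SKU, Weight, ZoneID}. Prime attributes: {ExpiryDate, SKU, Weight, ZoneID}.
SKU, Vendor, Weight -> ExpiryDate: {SKU, Vendor, Weight}⁺ = {Aisle, ExpiryDate, SKU, Vendor, Weight}, which is not all of the attributes, so the left side is not a superkey — BCNF is violated.
ExpiryDate, SKU -> Aisle determines the non-prime attribute {Aisle} from a non-superkey — 3NF is violated.
The proper key subset {SKU} of {ExpiryDate, SKU, ZoneID} determines non-prime {Vendor}, so the relation is not even in 2NF.

1NF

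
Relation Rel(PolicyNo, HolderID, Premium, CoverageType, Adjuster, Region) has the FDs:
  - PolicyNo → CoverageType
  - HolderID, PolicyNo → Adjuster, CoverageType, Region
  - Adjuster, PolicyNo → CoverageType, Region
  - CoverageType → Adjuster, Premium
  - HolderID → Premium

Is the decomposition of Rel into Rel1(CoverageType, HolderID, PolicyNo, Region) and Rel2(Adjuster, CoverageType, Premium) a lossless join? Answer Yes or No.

Common attributes: {CoverageType}; their closure is {Adjuster, CoverageType, Premium}.
Rel2 is contained in that closure, so Rel1 ∩ Rel2 → Rel2 holds and the join is lossless.

Yes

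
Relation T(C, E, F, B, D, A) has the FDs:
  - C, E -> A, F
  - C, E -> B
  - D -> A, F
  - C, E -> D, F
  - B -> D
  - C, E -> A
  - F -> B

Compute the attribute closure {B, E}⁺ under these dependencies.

{A, B, D, E, F}

Start with {B, E}.
B -> D applies; add {D} → now {B, D, E}.
D -> A, F applies; add {A, F} → now {A, B, D, E, F}.
No further FD applies.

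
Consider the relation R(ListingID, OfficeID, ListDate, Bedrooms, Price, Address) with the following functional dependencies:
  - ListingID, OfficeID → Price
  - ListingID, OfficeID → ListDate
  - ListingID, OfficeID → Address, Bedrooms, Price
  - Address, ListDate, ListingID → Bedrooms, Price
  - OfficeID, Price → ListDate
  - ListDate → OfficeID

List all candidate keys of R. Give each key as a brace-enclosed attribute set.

{ListDate, ListingID}, {ListingID, OfficeID}

{ListingID} never appears on the right of any FD, so every key must include it.
{ListDate, ListingID}⁺ = {Address, Bedrooms, ListDate, ListingID, OfficeID, Price}, which is every attribute, so {ListDate, ListingID} is a candidate key.
{ListingID, OfficeID}⁺ = {Address, Bedrooms, ListDate, ListingID, OfficeID, Price}, which is every attribute, so {ListingID, OfficeID} is a candidate key.
These are minimal and exhaustive — every other superkey contains one of them.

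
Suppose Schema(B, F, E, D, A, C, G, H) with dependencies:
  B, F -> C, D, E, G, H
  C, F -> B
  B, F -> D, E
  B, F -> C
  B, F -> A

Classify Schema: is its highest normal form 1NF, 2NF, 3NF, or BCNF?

Candidate keys: {B, F}, {C, F}. Prime attributes: {B, C, F}.
The left-hand side of every FD is a superkey, so BCNF is satisfied.

BCNF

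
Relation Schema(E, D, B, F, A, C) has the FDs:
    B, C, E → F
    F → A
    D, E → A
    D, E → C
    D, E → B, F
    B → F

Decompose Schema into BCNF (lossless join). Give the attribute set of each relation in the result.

{A, F}; {B, C, D, E}; {B, F}

Candidate key of the original relation: {D, E}.
Within {A, B, C, D, E, F}: {B, C, E}⁺ ∩ {A, B, C, D, E, F} = {A, B, C, E, F}, not the whole set, so B, C, E → A, F violates BCNF; decompose into {A, B, C, E, F} and {B, C, D, E}.
Within {A, B, C, E, F}: {F}⁺ ∩ {A, B, C, E, F} = {A, F}, not the whole set, so F → A violates BCNF; decompose into {A, F} and {B, C, E, F}.
{A, F} has no BCNF violation.
Within {B, C, E, F}: {B}⁺ ∩ {B, C, E, F} = {B, F}, not the whole set, so B → F violates BCNF; decompose into {B, F} and {B, C, E}.
{B, F} has no BCNF violation.
{B, C, E} has no BCNF violation.
{B, C, D, E} has no BCNF violation.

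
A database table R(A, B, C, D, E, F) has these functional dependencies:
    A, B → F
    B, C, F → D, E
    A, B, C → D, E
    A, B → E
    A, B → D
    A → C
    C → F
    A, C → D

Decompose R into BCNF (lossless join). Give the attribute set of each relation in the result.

Candidate key of the original relation: {A, B}.
Within {A, B, C, D, E, F}: {B, C, F}⁺ ∩ {A, B, C, D, E, F} = {B, C, D, E, F}, not the whole set, so B, C, F → D, E violates BCNF; decompose into {B, C, D, E, F} and {A, B, C, F}.
Within {B, C, D, E, F}: {C}⁺ ∩ {B, C, D, E, F} = {C, F}, not the whole set, so C → F violates BCNF; decompose into {C, F} and {B, C, D, E}.
{C, F} has no BCNF violation.
{B, C, D, E} has no BCNF violation.
Within {A, B, C, F}: {A}⁺ ∩ {A, B, C, F} = {A, C, F}, not the whole set, so A → C, F violates BCNF; decompose into {A, C, F} and {A, B}.
Within {A, C, F}: {C}⁺ ∩ {A, C, F} = {C, F}, not the whole set, so C → F violates BCNF; decompose into {C, F} and {A, C}.
{C, F} has no BCNF violation.
{A, C} has no BCNF violation.
{A, B} has no BCNF violation.

{A, B}; {A, C}; {B, C, D, E}; {C, F}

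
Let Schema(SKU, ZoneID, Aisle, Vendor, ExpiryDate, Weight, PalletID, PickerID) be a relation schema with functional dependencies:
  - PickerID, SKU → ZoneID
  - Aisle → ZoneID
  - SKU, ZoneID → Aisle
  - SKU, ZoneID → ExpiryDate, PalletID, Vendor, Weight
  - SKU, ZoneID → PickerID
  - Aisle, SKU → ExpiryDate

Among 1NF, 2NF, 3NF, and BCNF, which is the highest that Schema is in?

Candidate keys: {Aisle, SKU}, {PickerID, SKU}, {SKU, ZoneID}. Prime attributes: {Aisle, PickerID, SKU, ZoneID}.
Aisle → ZoneID: {Aisle}⁺ = {Aisle, ZoneID}, which is not all of the attributes, so the left side is not a superkey — BCNF is violated.
Its right-hand attributes {ZoneID} are all prime, as are those of every other non-superkey FD — the relation is in 3NF.

3NF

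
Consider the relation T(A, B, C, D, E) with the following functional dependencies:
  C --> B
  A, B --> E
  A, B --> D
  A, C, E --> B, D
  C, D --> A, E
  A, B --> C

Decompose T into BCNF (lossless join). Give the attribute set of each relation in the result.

{A, C, D, E}; {B, C}

Candidate keys of the original relation: {A, B}, {A, C}, {C, D}.
Within {A, B, C, D, E}: {C}⁺ ∩ {A, B, C, D, E} = {B, C}, not the whole set, so C --> B violates BCNF; decompose into {B, C} and {A, C, D, E}.
{B, C}: every determinant is a superkey — BCNF.
{A, C, D, E}: every determinant is a superkey — BCNF.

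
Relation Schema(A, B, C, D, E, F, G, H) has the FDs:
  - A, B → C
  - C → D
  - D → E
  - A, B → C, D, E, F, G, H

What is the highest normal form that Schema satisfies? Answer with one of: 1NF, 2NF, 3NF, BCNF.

Candidate key: {A, B}. Prime attributes: {A, B}.
For C → D we have {C}⁺ = {C, D, E}; {C} is not a superkey, so BCNF fails.
C → D has non-prime {D} on the right and a non-superkey on the left, so 3NF fails.
No non-prime attribute depends on a proper subset of any candidate key, so 2NF holds.

2NF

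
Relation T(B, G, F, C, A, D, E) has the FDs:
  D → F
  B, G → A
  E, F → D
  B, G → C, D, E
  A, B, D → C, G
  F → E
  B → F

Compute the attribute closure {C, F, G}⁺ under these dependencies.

Start with {C, F, G}.
F → E applies; add {E} → now {C, E, F, G}.
E, F → D applies; add {D} → now {C, D, E, F, G}.
No further FD applies.

{C, D, E, F, G}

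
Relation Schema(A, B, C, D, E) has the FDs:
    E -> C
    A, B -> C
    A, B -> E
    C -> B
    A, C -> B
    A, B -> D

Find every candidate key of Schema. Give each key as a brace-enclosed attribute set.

{A, B}, {A, C}, {A, E}

{A} never appears on the right of any FD, so every key must include it.
{A, B}⁺ = {A, B, C, D, E}, which is every attribute, so {A, B} is a candidate key.
{A, C}⁺ = {A, B, C, D, E}, which is every attribute, so {A, C} is a candidate key.
{A, E}⁺ = {A, B, C, D, E}, which is every attribute, so {A, E} is a candidate key.
These are minimal and exhaustive — every other superkey contains one of them.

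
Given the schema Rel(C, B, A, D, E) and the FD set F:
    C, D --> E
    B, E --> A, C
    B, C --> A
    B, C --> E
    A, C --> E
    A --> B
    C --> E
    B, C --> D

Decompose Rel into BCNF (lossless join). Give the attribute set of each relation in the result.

Candidate keys of the original relation: {A, C}, {A, E}, {B, C}, {B, E}.
{A, B, C, D, E}: {C, D} determines {C, D, E} here but is not a superkey — split on C, D --> E, giving {C, D, E} and {A, B, C, D}.
{C, D, E}: {C} determines {C, E} here but is not a superkey — split on C --> E, giving {C, E} and {C, D}.
{C, E} has no BCNF violation.
{C, D} has no BCNF violation.
{A, B, C, D}: {A} determines {A, B} here but is not a superkey — split on A --> B, giving {A, B} and {A, C, D}.
{A, B} has no BCNF violation.
{A, C, D} has no BCNF violation.

{A, B}; {A, C, D}; {C, E}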